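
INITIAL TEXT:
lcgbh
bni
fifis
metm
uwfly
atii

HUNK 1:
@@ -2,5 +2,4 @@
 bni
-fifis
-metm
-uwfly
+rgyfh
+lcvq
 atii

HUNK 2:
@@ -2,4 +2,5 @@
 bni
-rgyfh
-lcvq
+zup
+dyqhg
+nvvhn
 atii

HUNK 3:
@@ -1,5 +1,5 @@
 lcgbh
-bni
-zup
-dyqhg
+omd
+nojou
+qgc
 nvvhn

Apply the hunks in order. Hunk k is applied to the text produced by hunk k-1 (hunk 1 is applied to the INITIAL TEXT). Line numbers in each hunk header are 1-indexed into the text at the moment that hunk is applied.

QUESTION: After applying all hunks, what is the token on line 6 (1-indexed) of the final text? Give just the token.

Hunk 1: at line 2 remove [fifis,metm,uwfly] add [rgyfh,lcvq] -> 5 lines: lcgbh bni rgyfh lcvq atii
Hunk 2: at line 2 remove [rgyfh,lcvq] add [zup,dyqhg,nvvhn] -> 6 lines: lcgbh bni zup dyqhg nvvhn atii
Hunk 3: at line 1 remove [bni,zup,dyqhg] add [omd,nojou,qgc] -> 6 lines: lcgbh omd nojou qgc nvvhn atii
Final line 6: atii

Answer: atii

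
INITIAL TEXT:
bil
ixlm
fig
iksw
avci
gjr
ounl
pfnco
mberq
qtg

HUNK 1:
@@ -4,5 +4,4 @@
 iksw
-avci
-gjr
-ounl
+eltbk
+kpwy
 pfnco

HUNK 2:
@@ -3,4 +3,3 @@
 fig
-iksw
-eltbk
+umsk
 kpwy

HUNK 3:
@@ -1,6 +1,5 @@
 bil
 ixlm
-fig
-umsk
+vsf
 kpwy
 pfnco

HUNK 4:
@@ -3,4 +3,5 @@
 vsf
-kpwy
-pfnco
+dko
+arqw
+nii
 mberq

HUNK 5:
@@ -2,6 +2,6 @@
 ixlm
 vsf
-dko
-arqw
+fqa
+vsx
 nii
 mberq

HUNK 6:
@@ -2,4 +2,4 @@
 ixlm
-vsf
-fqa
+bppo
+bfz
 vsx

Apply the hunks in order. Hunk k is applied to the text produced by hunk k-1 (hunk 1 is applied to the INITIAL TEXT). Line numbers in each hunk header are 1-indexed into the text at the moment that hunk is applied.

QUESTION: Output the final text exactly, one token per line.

Hunk 1: at line 4 remove [avci,gjr,ounl] add [eltbk,kpwy] -> 9 lines: bil ixlm fig iksw eltbk kpwy pfnco mberq qtg
Hunk 2: at line 3 remove [iksw,eltbk] add [umsk] -> 8 lines: bil ixlm fig umsk kpwy pfnco mberq qtg
Hunk 3: at line 1 remove [fig,umsk] add [vsf] -> 7 lines: bil ixlm vsf kpwy pfnco mberq qtg
Hunk 4: at line 3 remove [kpwy,pfnco] add [dko,arqw,nii] -> 8 lines: bil ixlm vsf dko arqw nii mberq qtg
Hunk 5: at line 2 remove [dko,arqw] add [fqa,vsx] -> 8 lines: bil ixlm vsf fqa vsx nii mberq qtg
Hunk 6: at line 2 remove [vsf,fqa] add [bppo,bfz] -> 8 lines: bil ixlm bppo bfz vsx nii mberq qtg

Answer: bil
ixlm
bppo
bfz
vsx
nii
mberq
qtg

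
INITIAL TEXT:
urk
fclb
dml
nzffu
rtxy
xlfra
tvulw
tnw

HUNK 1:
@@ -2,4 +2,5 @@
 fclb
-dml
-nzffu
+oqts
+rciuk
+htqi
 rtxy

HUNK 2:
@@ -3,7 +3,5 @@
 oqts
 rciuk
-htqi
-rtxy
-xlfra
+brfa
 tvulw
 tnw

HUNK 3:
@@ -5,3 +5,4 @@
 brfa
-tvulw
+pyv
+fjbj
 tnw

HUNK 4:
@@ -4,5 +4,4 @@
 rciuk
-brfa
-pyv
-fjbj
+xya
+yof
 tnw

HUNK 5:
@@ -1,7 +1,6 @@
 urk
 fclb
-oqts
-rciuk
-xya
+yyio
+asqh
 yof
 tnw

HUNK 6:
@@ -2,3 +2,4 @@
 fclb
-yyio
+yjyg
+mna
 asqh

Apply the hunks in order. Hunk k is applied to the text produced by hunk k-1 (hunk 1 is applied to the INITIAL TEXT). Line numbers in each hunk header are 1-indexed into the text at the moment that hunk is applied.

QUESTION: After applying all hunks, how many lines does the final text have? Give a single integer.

Hunk 1: at line 2 remove [dml,nzffu] add [oqts,rciuk,htqi] -> 9 lines: urk fclb oqts rciuk htqi rtxy xlfra tvulw tnw
Hunk 2: at line 3 remove [htqi,rtxy,xlfra] add [brfa] -> 7 lines: urk fclb oqts rciuk brfa tvulw tnw
Hunk 3: at line 5 remove [tvulw] add [pyv,fjbj] -> 8 lines: urk fclb oqts rciuk brfa pyv fjbj tnw
Hunk 4: at line 4 remove [brfa,pyv,fjbj] add [xya,yof] -> 7 lines: urk fclb oqts rciuk xya yof tnw
Hunk 5: at line 1 remove [oqts,rciuk,xya] add [yyio,asqh] -> 6 lines: urk fclb yyio asqh yof tnw
Hunk 6: at line 2 remove [yyio] add [yjyg,mna] -> 7 lines: urk fclb yjyg mna asqh yof tnw
Final line count: 7

Answer: 7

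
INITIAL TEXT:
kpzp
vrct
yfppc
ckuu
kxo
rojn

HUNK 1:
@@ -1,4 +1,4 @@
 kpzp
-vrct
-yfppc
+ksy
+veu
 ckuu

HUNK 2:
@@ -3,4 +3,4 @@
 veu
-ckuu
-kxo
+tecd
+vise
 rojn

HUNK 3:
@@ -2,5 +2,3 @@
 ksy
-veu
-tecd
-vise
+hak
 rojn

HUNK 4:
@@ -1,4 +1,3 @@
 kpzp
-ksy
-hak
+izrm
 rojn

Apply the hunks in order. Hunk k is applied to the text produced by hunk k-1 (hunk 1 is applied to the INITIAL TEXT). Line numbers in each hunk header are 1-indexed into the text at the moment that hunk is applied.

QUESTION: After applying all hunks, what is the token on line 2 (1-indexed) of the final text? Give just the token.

Hunk 1: at line 1 remove [vrct,yfppc] add [ksy,veu] -> 6 lines: kpzp ksy veu ckuu kxo rojn
Hunk 2: at line 3 remove [ckuu,kxo] add [tecd,vise] -> 6 lines: kpzp ksy veu tecd vise rojn
Hunk 3: at line 2 remove [veu,tecd,vise] add [hak] -> 4 lines: kpzp ksy hak rojn
Hunk 4: at line 1 remove [ksy,hak] add [izrm] -> 3 lines: kpzp izrm rojn
Final line 2: izrm

Answer: izrm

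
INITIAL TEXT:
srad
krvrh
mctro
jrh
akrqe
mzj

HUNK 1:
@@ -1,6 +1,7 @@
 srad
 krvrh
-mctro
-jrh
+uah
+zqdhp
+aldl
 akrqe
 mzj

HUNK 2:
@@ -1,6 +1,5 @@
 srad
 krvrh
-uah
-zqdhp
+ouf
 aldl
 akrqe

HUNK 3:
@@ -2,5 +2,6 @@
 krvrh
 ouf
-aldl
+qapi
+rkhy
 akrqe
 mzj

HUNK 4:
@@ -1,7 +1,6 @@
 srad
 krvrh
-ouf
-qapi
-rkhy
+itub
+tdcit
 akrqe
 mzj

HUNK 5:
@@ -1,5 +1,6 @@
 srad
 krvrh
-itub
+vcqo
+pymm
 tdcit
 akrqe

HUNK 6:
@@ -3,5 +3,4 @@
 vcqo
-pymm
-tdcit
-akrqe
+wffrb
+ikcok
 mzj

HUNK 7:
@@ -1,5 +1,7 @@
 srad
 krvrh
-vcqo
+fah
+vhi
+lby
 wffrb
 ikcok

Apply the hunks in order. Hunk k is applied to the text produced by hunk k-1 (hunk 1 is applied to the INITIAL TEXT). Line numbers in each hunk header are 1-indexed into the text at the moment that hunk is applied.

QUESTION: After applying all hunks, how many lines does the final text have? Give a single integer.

Hunk 1: at line 1 remove [mctro,jrh] add [uah,zqdhp,aldl] -> 7 lines: srad krvrh uah zqdhp aldl akrqe mzj
Hunk 2: at line 1 remove [uah,zqdhp] add [ouf] -> 6 lines: srad krvrh ouf aldl akrqe mzj
Hunk 3: at line 2 remove [aldl] add [qapi,rkhy] -> 7 lines: srad krvrh ouf qapi rkhy akrqe mzj
Hunk 4: at line 1 remove [ouf,qapi,rkhy] add [itub,tdcit] -> 6 lines: srad krvrh itub tdcit akrqe mzj
Hunk 5: at line 1 remove [itub] add [vcqo,pymm] -> 7 lines: srad krvrh vcqo pymm tdcit akrqe mzj
Hunk 6: at line 3 remove [pymm,tdcit,akrqe] add [wffrb,ikcok] -> 6 lines: srad krvrh vcqo wffrb ikcok mzj
Hunk 7: at line 1 remove [vcqo] add [fah,vhi,lby] -> 8 lines: srad krvrh fah vhi lby wffrb ikcok mzj
Final line count: 8

Answer: 8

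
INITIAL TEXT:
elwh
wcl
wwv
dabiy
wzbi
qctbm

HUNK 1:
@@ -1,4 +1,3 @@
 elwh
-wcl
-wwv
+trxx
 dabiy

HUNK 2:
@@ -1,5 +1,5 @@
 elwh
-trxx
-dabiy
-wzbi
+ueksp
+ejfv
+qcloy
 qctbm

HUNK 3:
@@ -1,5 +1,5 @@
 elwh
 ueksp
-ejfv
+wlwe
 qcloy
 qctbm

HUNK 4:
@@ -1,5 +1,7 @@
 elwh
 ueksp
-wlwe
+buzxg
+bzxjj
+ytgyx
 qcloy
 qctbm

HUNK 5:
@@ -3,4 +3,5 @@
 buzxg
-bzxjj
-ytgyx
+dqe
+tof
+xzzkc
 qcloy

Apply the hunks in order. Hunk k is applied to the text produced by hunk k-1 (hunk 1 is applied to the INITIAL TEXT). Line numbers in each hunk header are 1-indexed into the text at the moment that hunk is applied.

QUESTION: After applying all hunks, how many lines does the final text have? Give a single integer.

Hunk 1: at line 1 remove [wcl,wwv] add [trxx] -> 5 lines: elwh trxx dabiy wzbi qctbm
Hunk 2: at line 1 remove [trxx,dabiy,wzbi] add [ueksp,ejfv,qcloy] -> 5 lines: elwh ueksp ejfv qcloy qctbm
Hunk 3: at line 1 remove [ejfv] add [wlwe] -> 5 lines: elwh ueksp wlwe qcloy qctbm
Hunk 4: at line 1 remove [wlwe] add [buzxg,bzxjj,ytgyx] -> 7 lines: elwh ueksp buzxg bzxjj ytgyx qcloy qctbm
Hunk 5: at line 3 remove [bzxjj,ytgyx] add [dqe,tof,xzzkc] -> 8 lines: elwh ueksp buzxg dqe tof xzzkc qcloy qctbm
Final line count: 8

Answer: 8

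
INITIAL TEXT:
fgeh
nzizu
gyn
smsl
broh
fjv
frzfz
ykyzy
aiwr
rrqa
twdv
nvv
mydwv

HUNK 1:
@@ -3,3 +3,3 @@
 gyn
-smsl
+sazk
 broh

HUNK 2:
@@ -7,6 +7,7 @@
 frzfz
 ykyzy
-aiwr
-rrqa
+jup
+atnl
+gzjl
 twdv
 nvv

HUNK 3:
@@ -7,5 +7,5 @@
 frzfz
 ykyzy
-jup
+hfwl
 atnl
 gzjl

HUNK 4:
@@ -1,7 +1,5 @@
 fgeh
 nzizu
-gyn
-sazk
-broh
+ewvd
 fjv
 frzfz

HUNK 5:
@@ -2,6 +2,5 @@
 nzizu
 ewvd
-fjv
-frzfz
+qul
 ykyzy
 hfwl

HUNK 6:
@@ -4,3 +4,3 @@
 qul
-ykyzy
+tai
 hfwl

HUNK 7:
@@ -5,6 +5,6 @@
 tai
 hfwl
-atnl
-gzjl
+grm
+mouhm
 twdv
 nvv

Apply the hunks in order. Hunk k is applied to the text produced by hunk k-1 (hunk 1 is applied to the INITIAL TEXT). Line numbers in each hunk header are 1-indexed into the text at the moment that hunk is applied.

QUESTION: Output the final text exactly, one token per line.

Answer: fgeh
nzizu
ewvd
qul
tai
hfwl
grm
mouhm
twdv
nvv
mydwv

Derivation:
Hunk 1: at line 3 remove [smsl] add [sazk] -> 13 lines: fgeh nzizu gyn sazk broh fjv frzfz ykyzy aiwr rrqa twdv nvv mydwv
Hunk 2: at line 7 remove [aiwr,rrqa] add [jup,atnl,gzjl] -> 14 lines: fgeh nzizu gyn sazk broh fjv frzfz ykyzy jup atnl gzjl twdv nvv mydwv
Hunk 3: at line 7 remove [jup] add [hfwl] -> 14 lines: fgeh nzizu gyn sazk broh fjv frzfz ykyzy hfwl atnl gzjl twdv nvv mydwv
Hunk 4: at line 1 remove [gyn,sazk,broh] add [ewvd] -> 12 lines: fgeh nzizu ewvd fjv frzfz ykyzy hfwl atnl gzjl twdv nvv mydwv
Hunk 5: at line 2 remove [fjv,frzfz] add [qul] -> 11 lines: fgeh nzizu ewvd qul ykyzy hfwl atnl gzjl twdv nvv mydwv
Hunk 6: at line 4 remove [ykyzy] add [tai] -> 11 lines: fgeh nzizu ewvd qul tai hfwl atnl gzjl twdv nvv mydwv
Hunk 7: at line 5 remove [atnl,gzjl] add [grm,mouhm] -> 11 lines: fgeh nzizu ewvd qul tai hfwl grm mouhm twdv nvv mydwv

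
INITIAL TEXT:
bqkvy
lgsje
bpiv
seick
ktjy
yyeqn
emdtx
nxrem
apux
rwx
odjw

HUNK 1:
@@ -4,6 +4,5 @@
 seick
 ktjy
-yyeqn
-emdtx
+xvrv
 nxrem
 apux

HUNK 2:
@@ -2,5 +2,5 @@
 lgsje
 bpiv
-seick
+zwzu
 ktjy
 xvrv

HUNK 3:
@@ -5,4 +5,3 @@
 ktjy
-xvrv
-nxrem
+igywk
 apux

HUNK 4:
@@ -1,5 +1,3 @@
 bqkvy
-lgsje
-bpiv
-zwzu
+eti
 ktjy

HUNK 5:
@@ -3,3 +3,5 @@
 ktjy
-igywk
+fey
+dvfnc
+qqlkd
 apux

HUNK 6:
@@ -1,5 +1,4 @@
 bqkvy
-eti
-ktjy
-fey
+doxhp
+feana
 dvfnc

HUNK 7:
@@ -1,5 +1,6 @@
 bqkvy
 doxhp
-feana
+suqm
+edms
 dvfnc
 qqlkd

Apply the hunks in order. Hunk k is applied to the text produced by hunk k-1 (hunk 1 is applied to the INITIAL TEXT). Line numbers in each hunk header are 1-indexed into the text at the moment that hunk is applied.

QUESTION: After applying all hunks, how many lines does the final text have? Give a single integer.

Hunk 1: at line 4 remove [yyeqn,emdtx] add [xvrv] -> 10 lines: bqkvy lgsje bpiv seick ktjy xvrv nxrem apux rwx odjw
Hunk 2: at line 2 remove [seick] add [zwzu] -> 10 lines: bqkvy lgsje bpiv zwzu ktjy xvrv nxrem apux rwx odjw
Hunk 3: at line 5 remove [xvrv,nxrem] add [igywk] -> 9 lines: bqkvy lgsje bpiv zwzu ktjy igywk apux rwx odjw
Hunk 4: at line 1 remove [lgsje,bpiv,zwzu] add [eti] -> 7 lines: bqkvy eti ktjy igywk apux rwx odjw
Hunk 5: at line 3 remove [igywk] add [fey,dvfnc,qqlkd] -> 9 lines: bqkvy eti ktjy fey dvfnc qqlkd apux rwx odjw
Hunk 6: at line 1 remove [eti,ktjy,fey] add [doxhp,feana] -> 8 lines: bqkvy doxhp feana dvfnc qqlkd apux rwx odjw
Hunk 7: at line 1 remove [feana] add [suqm,edms] -> 9 lines: bqkvy doxhp suqm edms dvfnc qqlkd apux rwx odjw
Final line count: 9

Answer: 9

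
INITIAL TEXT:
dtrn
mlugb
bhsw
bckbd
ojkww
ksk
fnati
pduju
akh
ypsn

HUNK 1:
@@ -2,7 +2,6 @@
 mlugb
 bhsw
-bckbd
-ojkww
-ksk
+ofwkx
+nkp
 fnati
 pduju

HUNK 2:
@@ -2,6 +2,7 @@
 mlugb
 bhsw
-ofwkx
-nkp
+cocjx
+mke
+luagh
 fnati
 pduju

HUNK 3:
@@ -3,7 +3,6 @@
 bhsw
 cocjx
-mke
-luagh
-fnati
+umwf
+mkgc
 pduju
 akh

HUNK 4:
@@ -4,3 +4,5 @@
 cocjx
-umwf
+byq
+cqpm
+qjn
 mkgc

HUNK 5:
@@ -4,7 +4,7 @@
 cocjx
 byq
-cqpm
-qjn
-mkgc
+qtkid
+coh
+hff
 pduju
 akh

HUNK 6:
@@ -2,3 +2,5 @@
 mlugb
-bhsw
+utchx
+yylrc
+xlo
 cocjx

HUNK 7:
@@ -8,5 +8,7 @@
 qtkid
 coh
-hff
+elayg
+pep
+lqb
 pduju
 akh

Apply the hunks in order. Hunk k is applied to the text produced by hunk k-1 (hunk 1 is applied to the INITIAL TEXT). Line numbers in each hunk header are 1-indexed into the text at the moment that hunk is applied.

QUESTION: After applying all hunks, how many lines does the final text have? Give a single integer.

Answer: 15

Derivation:
Hunk 1: at line 2 remove [bckbd,ojkww,ksk] add [ofwkx,nkp] -> 9 lines: dtrn mlugb bhsw ofwkx nkp fnati pduju akh ypsn
Hunk 2: at line 2 remove [ofwkx,nkp] add [cocjx,mke,luagh] -> 10 lines: dtrn mlugb bhsw cocjx mke luagh fnati pduju akh ypsn
Hunk 3: at line 3 remove [mke,luagh,fnati] add [umwf,mkgc] -> 9 lines: dtrn mlugb bhsw cocjx umwf mkgc pduju akh ypsn
Hunk 4: at line 4 remove [umwf] add [byq,cqpm,qjn] -> 11 lines: dtrn mlugb bhsw cocjx byq cqpm qjn mkgc pduju akh ypsn
Hunk 5: at line 4 remove [cqpm,qjn,mkgc] add [qtkid,coh,hff] -> 11 lines: dtrn mlugb bhsw cocjx byq qtkid coh hff pduju akh ypsn
Hunk 6: at line 2 remove [bhsw] add [utchx,yylrc,xlo] -> 13 lines: dtrn mlugb utchx yylrc xlo cocjx byq qtkid coh hff pduju akh ypsn
Hunk 7: at line 8 remove [hff] add [elayg,pep,lqb] -> 15 lines: dtrn mlugb utchx yylrc xlo cocjx byq qtkid coh elayg pep lqb pduju akh ypsn
Final line count: 15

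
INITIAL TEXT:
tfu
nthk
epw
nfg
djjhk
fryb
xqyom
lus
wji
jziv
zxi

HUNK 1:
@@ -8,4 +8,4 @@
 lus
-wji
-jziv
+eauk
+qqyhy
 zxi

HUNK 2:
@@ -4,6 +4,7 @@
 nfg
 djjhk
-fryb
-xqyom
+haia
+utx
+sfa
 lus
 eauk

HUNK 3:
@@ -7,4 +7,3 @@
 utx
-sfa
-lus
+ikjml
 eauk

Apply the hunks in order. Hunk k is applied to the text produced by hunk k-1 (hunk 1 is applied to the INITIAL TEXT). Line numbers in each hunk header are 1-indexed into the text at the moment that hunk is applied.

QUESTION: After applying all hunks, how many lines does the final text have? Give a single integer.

Hunk 1: at line 8 remove [wji,jziv] add [eauk,qqyhy] -> 11 lines: tfu nthk epw nfg djjhk fryb xqyom lus eauk qqyhy zxi
Hunk 2: at line 4 remove [fryb,xqyom] add [haia,utx,sfa] -> 12 lines: tfu nthk epw nfg djjhk haia utx sfa lus eauk qqyhy zxi
Hunk 3: at line 7 remove [sfa,lus] add [ikjml] -> 11 lines: tfu nthk epw nfg djjhk haia utx ikjml eauk qqyhy zxi
Final line count: 11

Answer: 11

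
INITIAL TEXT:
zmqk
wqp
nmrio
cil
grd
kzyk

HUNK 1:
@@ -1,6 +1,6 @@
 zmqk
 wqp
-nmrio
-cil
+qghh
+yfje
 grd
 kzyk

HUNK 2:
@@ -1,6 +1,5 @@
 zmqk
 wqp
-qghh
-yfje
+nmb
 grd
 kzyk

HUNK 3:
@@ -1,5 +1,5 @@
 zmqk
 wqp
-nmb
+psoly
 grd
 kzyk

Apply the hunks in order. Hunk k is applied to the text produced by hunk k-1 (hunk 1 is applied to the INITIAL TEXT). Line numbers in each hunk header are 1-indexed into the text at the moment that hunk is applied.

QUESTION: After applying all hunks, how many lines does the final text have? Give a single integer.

Hunk 1: at line 1 remove [nmrio,cil] add [qghh,yfje] -> 6 lines: zmqk wqp qghh yfje grd kzyk
Hunk 2: at line 1 remove [qghh,yfje] add [nmb] -> 5 lines: zmqk wqp nmb grd kzyk
Hunk 3: at line 1 remove [nmb] add [psoly] -> 5 lines: zmqk wqp psoly grd kzyk
Final line count: 5

Answer: 5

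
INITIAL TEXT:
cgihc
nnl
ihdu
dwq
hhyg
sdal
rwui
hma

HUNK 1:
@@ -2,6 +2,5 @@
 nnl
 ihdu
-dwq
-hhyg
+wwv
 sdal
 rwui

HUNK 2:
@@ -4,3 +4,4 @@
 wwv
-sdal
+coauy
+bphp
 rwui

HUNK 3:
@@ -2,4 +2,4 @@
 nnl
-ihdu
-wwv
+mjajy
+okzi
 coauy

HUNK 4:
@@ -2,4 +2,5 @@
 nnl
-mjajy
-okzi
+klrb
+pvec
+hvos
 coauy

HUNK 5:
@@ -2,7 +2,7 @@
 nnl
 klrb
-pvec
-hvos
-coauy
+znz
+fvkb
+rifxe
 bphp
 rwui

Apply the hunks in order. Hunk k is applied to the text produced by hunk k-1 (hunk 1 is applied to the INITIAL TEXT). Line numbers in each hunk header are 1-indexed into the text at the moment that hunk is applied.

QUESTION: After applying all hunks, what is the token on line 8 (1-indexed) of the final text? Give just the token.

Hunk 1: at line 2 remove [dwq,hhyg] add [wwv] -> 7 lines: cgihc nnl ihdu wwv sdal rwui hma
Hunk 2: at line 4 remove [sdal] add [coauy,bphp] -> 8 lines: cgihc nnl ihdu wwv coauy bphp rwui hma
Hunk 3: at line 2 remove [ihdu,wwv] add [mjajy,okzi] -> 8 lines: cgihc nnl mjajy okzi coauy bphp rwui hma
Hunk 4: at line 2 remove [mjajy,okzi] add [klrb,pvec,hvos] -> 9 lines: cgihc nnl klrb pvec hvos coauy bphp rwui hma
Hunk 5: at line 2 remove [pvec,hvos,coauy] add [znz,fvkb,rifxe] -> 9 lines: cgihc nnl klrb znz fvkb rifxe bphp rwui hma
Final line 8: rwui

Answer: rwui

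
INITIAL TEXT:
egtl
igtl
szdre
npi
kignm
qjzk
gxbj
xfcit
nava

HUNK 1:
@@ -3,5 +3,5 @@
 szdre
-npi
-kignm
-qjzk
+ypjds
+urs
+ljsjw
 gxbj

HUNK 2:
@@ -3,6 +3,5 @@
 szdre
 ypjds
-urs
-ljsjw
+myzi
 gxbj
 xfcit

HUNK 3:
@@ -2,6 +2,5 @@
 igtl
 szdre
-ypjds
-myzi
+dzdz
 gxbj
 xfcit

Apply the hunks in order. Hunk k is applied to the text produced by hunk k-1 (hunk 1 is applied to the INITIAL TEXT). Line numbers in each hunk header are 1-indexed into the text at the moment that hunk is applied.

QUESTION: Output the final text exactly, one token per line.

Answer: egtl
igtl
szdre
dzdz
gxbj
xfcit
nava

Derivation:
Hunk 1: at line 3 remove [npi,kignm,qjzk] add [ypjds,urs,ljsjw] -> 9 lines: egtl igtl szdre ypjds urs ljsjw gxbj xfcit nava
Hunk 2: at line 3 remove [urs,ljsjw] add [myzi] -> 8 lines: egtl igtl szdre ypjds myzi gxbj xfcit nava
Hunk 3: at line 2 remove [ypjds,myzi] add [dzdz] -> 7 lines: egtl igtl szdre dzdz gxbj xfcit nava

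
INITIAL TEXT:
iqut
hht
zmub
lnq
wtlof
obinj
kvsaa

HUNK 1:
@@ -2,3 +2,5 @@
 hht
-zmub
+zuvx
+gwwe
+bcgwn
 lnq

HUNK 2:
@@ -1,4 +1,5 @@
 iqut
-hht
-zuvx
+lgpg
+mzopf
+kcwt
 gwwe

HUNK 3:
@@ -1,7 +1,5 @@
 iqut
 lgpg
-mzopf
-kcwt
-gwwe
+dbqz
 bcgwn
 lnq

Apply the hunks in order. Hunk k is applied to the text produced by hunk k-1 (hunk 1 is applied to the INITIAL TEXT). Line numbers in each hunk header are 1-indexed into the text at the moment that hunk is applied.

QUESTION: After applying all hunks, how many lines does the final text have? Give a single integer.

Hunk 1: at line 2 remove [zmub] add [zuvx,gwwe,bcgwn] -> 9 lines: iqut hht zuvx gwwe bcgwn lnq wtlof obinj kvsaa
Hunk 2: at line 1 remove [hht,zuvx] add [lgpg,mzopf,kcwt] -> 10 lines: iqut lgpg mzopf kcwt gwwe bcgwn lnq wtlof obinj kvsaa
Hunk 3: at line 1 remove [mzopf,kcwt,gwwe] add [dbqz] -> 8 lines: iqut lgpg dbqz bcgwn lnq wtlof obinj kvsaa
Final line count: 8

Answer: 8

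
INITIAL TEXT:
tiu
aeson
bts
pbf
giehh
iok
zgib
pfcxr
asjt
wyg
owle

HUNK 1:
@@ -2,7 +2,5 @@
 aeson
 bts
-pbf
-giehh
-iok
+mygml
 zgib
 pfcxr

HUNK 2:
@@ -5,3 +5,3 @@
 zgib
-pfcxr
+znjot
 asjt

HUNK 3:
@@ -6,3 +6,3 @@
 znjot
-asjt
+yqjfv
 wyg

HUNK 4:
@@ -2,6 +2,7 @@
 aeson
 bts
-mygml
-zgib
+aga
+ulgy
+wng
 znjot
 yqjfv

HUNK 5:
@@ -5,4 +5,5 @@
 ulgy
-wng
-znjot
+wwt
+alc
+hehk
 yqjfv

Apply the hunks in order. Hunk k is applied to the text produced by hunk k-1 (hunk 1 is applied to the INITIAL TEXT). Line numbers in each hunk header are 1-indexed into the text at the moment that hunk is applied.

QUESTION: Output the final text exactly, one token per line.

Answer: tiu
aeson
bts
aga
ulgy
wwt
alc
hehk
yqjfv
wyg
owle

Derivation:
Hunk 1: at line 2 remove [pbf,giehh,iok] add [mygml] -> 9 lines: tiu aeson bts mygml zgib pfcxr asjt wyg owle
Hunk 2: at line 5 remove [pfcxr] add [znjot] -> 9 lines: tiu aeson bts mygml zgib znjot asjt wyg owle
Hunk 3: at line 6 remove [asjt] add [yqjfv] -> 9 lines: tiu aeson bts mygml zgib znjot yqjfv wyg owle
Hunk 4: at line 2 remove [mygml,zgib] add [aga,ulgy,wng] -> 10 lines: tiu aeson bts aga ulgy wng znjot yqjfv wyg owle
Hunk 5: at line 5 remove [wng,znjot] add [wwt,alc,hehk] -> 11 lines: tiu aeson bts aga ulgy wwt alc hehk yqjfv wyg owle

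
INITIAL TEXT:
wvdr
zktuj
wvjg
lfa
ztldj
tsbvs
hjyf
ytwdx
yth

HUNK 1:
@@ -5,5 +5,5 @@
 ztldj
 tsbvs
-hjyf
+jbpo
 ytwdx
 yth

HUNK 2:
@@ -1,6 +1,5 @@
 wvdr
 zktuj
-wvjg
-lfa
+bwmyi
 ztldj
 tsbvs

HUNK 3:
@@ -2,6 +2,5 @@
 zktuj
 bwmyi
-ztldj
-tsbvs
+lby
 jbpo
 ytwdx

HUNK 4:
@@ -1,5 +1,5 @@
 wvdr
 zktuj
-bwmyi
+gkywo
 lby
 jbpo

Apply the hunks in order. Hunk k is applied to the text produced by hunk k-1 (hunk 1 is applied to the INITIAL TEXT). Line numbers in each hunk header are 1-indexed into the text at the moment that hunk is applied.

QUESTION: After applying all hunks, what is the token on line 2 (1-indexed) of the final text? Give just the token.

Hunk 1: at line 5 remove [hjyf] add [jbpo] -> 9 lines: wvdr zktuj wvjg lfa ztldj tsbvs jbpo ytwdx yth
Hunk 2: at line 1 remove [wvjg,lfa] add [bwmyi] -> 8 lines: wvdr zktuj bwmyi ztldj tsbvs jbpo ytwdx yth
Hunk 3: at line 2 remove [ztldj,tsbvs] add [lby] -> 7 lines: wvdr zktuj bwmyi lby jbpo ytwdx yth
Hunk 4: at line 1 remove [bwmyi] add [gkywo] -> 7 lines: wvdr zktuj gkywo lby jbpo ytwdx yth
Final line 2: zktuj

Answer: zktuj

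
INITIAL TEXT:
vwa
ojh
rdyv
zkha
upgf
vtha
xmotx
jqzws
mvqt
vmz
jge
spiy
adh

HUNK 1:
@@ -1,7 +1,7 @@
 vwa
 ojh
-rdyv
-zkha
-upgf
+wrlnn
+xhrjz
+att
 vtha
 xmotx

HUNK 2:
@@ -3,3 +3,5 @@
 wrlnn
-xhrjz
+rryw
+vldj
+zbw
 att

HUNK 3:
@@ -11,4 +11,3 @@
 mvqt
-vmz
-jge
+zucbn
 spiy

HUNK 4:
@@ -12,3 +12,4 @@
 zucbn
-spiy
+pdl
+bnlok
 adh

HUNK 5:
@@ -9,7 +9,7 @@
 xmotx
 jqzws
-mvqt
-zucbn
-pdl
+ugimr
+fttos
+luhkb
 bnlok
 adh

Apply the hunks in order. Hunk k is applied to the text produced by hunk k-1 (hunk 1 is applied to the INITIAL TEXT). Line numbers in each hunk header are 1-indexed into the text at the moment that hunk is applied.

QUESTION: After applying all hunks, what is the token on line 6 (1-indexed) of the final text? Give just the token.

Hunk 1: at line 1 remove [rdyv,zkha,upgf] add [wrlnn,xhrjz,att] -> 13 lines: vwa ojh wrlnn xhrjz att vtha xmotx jqzws mvqt vmz jge spiy adh
Hunk 2: at line 3 remove [xhrjz] add [rryw,vldj,zbw] -> 15 lines: vwa ojh wrlnn rryw vldj zbw att vtha xmotx jqzws mvqt vmz jge spiy adh
Hunk 3: at line 11 remove [vmz,jge] add [zucbn] -> 14 lines: vwa ojh wrlnn rryw vldj zbw att vtha xmotx jqzws mvqt zucbn spiy adh
Hunk 4: at line 12 remove [spiy] add [pdl,bnlok] -> 15 lines: vwa ojh wrlnn rryw vldj zbw att vtha xmotx jqzws mvqt zucbn pdl bnlok adh
Hunk 5: at line 9 remove [mvqt,zucbn,pdl] add [ugimr,fttos,luhkb] -> 15 lines: vwa ojh wrlnn rryw vldj zbw att vtha xmotx jqzws ugimr fttos luhkb bnlok adh
Final line 6: zbw

Answer: zbw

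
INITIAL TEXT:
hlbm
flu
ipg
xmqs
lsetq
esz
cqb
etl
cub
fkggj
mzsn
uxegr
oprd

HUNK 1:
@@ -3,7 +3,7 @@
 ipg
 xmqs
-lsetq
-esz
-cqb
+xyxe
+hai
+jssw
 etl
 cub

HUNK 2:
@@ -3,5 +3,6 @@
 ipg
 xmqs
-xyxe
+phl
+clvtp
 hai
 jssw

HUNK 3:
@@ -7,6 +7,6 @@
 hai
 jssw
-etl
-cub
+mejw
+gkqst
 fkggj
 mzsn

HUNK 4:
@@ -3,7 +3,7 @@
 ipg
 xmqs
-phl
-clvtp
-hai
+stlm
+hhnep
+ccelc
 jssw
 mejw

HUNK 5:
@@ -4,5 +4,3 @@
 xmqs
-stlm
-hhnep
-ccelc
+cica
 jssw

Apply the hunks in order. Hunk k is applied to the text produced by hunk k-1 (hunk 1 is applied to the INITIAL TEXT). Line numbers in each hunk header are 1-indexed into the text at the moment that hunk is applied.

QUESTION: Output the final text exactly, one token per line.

Answer: hlbm
flu
ipg
xmqs
cica
jssw
mejw
gkqst
fkggj
mzsn
uxegr
oprd

Derivation:
Hunk 1: at line 3 remove [lsetq,esz,cqb] add [xyxe,hai,jssw] -> 13 lines: hlbm flu ipg xmqs xyxe hai jssw etl cub fkggj mzsn uxegr oprd
Hunk 2: at line 3 remove [xyxe] add [phl,clvtp] -> 14 lines: hlbm flu ipg xmqs phl clvtp hai jssw etl cub fkggj mzsn uxegr oprd
Hunk 3: at line 7 remove [etl,cub] add [mejw,gkqst] -> 14 lines: hlbm flu ipg xmqs phl clvtp hai jssw mejw gkqst fkggj mzsn uxegr oprd
Hunk 4: at line 3 remove [phl,clvtp,hai] add [stlm,hhnep,ccelc] -> 14 lines: hlbm flu ipg xmqs stlm hhnep ccelc jssw mejw gkqst fkggj mzsn uxegr oprd
Hunk 5: at line 4 remove [stlm,hhnep,ccelc] add [cica] -> 12 lines: hlbm flu ipg xmqs cica jssw mejw gkqst fkggj mzsn uxegr oprd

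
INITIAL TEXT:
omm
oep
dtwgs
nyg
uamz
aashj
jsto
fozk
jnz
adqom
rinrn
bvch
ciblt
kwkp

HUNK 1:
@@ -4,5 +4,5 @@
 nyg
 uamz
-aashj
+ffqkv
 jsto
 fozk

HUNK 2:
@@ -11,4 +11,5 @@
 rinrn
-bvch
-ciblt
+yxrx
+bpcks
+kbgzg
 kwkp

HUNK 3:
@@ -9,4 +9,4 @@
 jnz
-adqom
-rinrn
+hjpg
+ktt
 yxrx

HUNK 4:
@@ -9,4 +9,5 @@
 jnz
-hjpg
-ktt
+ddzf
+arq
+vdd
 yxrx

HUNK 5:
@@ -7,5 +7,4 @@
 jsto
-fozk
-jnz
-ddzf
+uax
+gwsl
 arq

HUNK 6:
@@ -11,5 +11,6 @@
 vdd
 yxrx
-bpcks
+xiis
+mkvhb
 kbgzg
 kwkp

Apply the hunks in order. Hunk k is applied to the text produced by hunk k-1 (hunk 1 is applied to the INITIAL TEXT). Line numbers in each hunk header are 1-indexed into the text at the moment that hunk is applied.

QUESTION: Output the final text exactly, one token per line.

Hunk 1: at line 4 remove [aashj] add [ffqkv] -> 14 lines: omm oep dtwgs nyg uamz ffqkv jsto fozk jnz adqom rinrn bvch ciblt kwkp
Hunk 2: at line 11 remove [bvch,ciblt] add [yxrx,bpcks,kbgzg] -> 15 lines: omm oep dtwgs nyg uamz ffqkv jsto fozk jnz adqom rinrn yxrx bpcks kbgzg kwkp
Hunk 3: at line 9 remove [adqom,rinrn] add [hjpg,ktt] -> 15 lines: omm oep dtwgs nyg uamz ffqkv jsto fozk jnz hjpg ktt yxrx bpcks kbgzg kwkp
Hunk 4: at line 9 remove [hjpg,ktt] add [ddzf,arq,vdd] -> 16 lines: omm oep dtwgs nyg uamz ffqkv jsto fozk jnz ddzf arq vdd yxrx bpcks kbgzg kwkp
Hunk 5: at line 7 remove [fozk,jnz,ddzf] add [uax,gwsl] -> 15 lines: omm oep dtwgs nyg uamz ffqkv jsto uax gwsl arq vdd yxrx bpcks kbgzg kwkp
Hunk 6: at line 11 remove [bpcks] add [xiis,mkvhb] -> 16 lines: omm oep dtwgs nyg uamz ffqkv jsto uax gwsl arq vdd yxrx xiis mkvhb kbgzg kwkp

Answer: omm
oep
dtwgs
nyg
uamz
ffqkv
jsto
uax
gwsl
arq
vdd
yxrx
xiis
mkvhb
kbgzg
kwkp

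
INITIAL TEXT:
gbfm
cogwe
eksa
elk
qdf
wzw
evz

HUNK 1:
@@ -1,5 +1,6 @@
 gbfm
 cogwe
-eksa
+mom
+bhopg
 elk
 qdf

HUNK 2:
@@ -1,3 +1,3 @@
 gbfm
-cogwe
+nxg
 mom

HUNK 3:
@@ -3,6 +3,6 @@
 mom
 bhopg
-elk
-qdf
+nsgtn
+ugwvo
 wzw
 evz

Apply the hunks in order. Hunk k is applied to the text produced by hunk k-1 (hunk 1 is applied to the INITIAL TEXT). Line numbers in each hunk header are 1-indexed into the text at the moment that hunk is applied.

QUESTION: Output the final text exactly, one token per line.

Answer: gbfm
nxg
mom
bhopg
nsgtn
ugwvo
wzw
evz

Derivation:
Hunk 1: at line 1 remove [eksa] add [mom,bhopg] -> 8 lines: gbfm cogwe mom bhopg elk qdf wzw evz
Hunk 2: at line 1 remove [cogwe] add [nxg] -> 8 lines: gbfm nxg mom bhopg elk qdf wzw evz
Hunk 3: at line 3 remove [elk,qdf] add [nsgtn,ugwvo] -> 8 lines: gbfm nxg mom bhopg nsgtn ugwvo wzw evz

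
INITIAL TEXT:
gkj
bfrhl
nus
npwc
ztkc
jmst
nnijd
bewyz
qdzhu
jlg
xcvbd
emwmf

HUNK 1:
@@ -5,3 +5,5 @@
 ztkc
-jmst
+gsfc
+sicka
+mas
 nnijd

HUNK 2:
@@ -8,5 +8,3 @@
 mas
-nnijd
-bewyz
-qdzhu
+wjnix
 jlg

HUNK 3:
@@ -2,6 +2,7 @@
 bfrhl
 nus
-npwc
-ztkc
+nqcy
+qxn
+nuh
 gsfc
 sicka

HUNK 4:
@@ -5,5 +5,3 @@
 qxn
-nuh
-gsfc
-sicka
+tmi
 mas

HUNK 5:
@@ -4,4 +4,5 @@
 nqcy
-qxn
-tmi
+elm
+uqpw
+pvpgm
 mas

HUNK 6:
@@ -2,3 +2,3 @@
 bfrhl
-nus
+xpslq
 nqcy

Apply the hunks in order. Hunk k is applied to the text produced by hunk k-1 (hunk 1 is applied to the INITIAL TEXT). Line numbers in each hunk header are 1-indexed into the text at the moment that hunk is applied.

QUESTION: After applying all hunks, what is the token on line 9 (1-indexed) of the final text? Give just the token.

Hunk 1: at line 5 remove [jmst] add [gsfc,sicka,mas] -> 14 lines: gkj bfrhl nus npwc ztkc gsfc sicka mas nnijd bewyz qdzhu jlg xcvbd emwmf
Hunk 2: at line 8 remove [nnijd,bewyz,qdzhu] add [wjnix] -> 12 lines: gkj bfrhl nus npwc ztkc gsfc sicka mas wjnix jlg xcvbd emwmf
Hunk 3: at line 2 remove [npwc,ztkc] add [nqcy,qxn,nuh] -> 13 lines: gkj bfrhl nus nqcy qxn nuh gsfc sicka mas wjnix jlg xcvbd emwmf
Hunk 4: at line 5 remove [nuh,gsfc,sicka] add [tmi] -> 11 lines: gkj bfrhl nus nqcy qxn tmi mas wjnix jlg xcvbd emwmf
Hunk 5: at line 4 remove [qxn,tmi] add [elm,uqpw,pvpgm] -> 12 lines: gkj bfrhl nus nqcy elm uqpw pvpgm mas wjnix jlg xcvbd emwmf
Hunk 6: at line 2 remove [nus] add [xpslq] -> 12 lines: gkj bfrhl xpslq nqcy elm uqpw pvpgm mas wjnix jlg xcvbd emwmf
Final line 9: wjnix

Answer: wjnix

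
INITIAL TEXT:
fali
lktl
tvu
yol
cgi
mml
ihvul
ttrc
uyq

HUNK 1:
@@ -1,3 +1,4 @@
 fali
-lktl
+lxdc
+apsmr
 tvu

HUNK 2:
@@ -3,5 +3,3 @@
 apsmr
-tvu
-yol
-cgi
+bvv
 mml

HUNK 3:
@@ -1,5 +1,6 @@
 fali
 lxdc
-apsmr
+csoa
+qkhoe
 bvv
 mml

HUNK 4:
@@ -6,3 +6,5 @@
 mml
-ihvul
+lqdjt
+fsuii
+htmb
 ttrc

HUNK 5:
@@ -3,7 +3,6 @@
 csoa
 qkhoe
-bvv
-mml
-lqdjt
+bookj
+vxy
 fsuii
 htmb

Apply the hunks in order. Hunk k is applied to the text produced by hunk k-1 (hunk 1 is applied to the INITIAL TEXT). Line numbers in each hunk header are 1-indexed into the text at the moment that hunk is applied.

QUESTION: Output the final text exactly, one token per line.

Answer: fali
lxdc
csoa
qkhoe
bookj
vxy
fsuii
htmb
ttrc
uyq

Derivation:
Hunk 1: at line 1 remove [lktl] add [lxdc,apsmr] -> 10 lines: fali lxdc apsmr tvu yol cgi mml ihvul ttrc uyq
Hunk 2: at line 3 remove [tvu,yol,cgi] add [bvv] -> 8 lines: fali lxdc apsmr bvv mml ihvul ttrc uyq
Hunk 3: at line 1 remove [apsmr] add [csoa,qkhoe] -> 9 lines: fali lxdc csoa qkhoe bvv mml ihvul ttrc uyq
Hunk 4: at line 6 remove [ihvul] add [lqdjt,fsuii,htmb] -> 11 lines: fali lxdc csoa qkhoe bvv mml lqdjt fsuii htmb ttrc uyq
Hunk 5: at line 3 remove [bvv,mml,lqdjt] add [bookj,vxy] -> 10 lines: fali lxdc csoa qkhoe bookj vxy fsuii htmb ttrc uyq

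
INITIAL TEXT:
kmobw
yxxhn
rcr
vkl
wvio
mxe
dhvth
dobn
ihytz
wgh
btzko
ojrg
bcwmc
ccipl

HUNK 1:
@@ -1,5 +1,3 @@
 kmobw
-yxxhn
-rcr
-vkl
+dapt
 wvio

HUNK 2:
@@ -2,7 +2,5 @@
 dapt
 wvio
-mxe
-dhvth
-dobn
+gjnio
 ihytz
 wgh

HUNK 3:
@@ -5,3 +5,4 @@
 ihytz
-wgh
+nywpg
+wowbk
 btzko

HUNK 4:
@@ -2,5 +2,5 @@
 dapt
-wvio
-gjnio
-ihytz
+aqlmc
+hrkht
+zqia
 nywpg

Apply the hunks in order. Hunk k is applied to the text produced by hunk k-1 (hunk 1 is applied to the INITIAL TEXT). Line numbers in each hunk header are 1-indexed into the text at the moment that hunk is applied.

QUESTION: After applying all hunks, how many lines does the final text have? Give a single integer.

Answer: 11

Derivation:
Hunk 1: at line 1 remove [yxxhn,rcr,vkl] add [dapt] -> 12 lines: kmobw dapt wvio mxe dhvth dobn ihytz wgh btzko ojrg bcwmc ccipl
Hunk 2: at line 2 remove [mxe,dhvth,dobn] add [gjnio] -> 10 lines: kmobw dapt wvio gjnio ihytz wgh btzko ojrg bcwmc ccipl
Hunk 3: at line 5 remove [wgh] add [nywpg,wowbk] -> 11 lines: kmobw dapt wvio gjnio ihytz nywpg wowbk btzko ojrg bcwmc ccipl
Hunk 4: at line 2 remove [wvio,gjnio,ihytz] add [aqlmc,hrkht,zqia] -> 11 lines: kmobw dapt aqlmc hrkht zqia nywpg wowbk btzko ojrg bcwmc ccipl
Final line count: 11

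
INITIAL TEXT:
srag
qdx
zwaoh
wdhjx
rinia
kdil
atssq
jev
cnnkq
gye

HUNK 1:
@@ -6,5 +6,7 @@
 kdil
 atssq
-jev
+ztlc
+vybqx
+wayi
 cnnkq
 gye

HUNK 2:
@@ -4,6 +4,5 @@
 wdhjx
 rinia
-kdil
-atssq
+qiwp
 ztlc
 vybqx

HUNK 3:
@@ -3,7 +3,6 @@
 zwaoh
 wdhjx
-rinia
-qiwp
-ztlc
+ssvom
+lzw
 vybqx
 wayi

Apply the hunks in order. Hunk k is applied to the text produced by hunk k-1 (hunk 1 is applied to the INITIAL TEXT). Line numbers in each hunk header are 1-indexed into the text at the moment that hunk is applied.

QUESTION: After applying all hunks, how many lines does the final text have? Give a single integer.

Answer: 10

Derivation:
Hunk 1: at line 6 remove [jev] add [ztlc,vybqx,wayi] -> 12 lines: srag qdx zwaoh wdhjx rinia kdil atssq ztlc vybqx wayi cnnkq gye
Hunk 2: at line 4 remove [kdil,atssq] add [qiwp] -> 11 lines: srag qdx zwaoh wdhjx rinia qiwp ztlc vybqx wayi cnnkq gye
Hunk 3: at line 3 remove [rinia,qiwp,ztlc] add [ssvom,lzw] -> 10 lines: srag qdx zwaoh wdhjx ssvom lzw vybqx wayi cnnkq gye
Final line count: 10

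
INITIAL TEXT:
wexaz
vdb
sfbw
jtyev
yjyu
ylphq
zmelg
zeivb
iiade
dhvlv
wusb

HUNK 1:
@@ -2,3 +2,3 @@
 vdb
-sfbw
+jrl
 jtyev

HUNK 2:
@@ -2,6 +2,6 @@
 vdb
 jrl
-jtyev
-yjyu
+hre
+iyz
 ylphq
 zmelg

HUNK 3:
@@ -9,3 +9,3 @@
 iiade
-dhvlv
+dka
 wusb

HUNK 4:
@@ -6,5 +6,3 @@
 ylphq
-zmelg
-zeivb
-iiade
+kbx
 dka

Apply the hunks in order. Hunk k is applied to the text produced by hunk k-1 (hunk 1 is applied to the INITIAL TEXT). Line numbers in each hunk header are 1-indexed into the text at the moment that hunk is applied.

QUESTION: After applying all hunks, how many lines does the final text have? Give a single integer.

Answer: 9

Derivation:
Hunk 1: at line 2 remove [sfbw] add [jrl] -> 11 lines: wexaz vdb jrl jtyev yjyu ylphq zmelg zeivb iiade dhvlv wusb
Hunk 2: at line 2 remove [jtyev,yjyu] add [hre,iyz] -> 11 lines: wexaz vdb jrl hre iyz ylphq zmelg zeivb iiade dhvlv wusb
Hunk 3: at line 9 remove [dhvlv] add [dka] -> 11 lines: wexaz vdb jrl hre iyz ylphq zmelg zeivb iiade dka wusb
Hunk 4: at line 6 remove [zmelg,zeivb,iiade] add [kbx] -> 9 lines: wexaz vdb jrl hre iyz ylphq kbx dka wusb
Final line count: 9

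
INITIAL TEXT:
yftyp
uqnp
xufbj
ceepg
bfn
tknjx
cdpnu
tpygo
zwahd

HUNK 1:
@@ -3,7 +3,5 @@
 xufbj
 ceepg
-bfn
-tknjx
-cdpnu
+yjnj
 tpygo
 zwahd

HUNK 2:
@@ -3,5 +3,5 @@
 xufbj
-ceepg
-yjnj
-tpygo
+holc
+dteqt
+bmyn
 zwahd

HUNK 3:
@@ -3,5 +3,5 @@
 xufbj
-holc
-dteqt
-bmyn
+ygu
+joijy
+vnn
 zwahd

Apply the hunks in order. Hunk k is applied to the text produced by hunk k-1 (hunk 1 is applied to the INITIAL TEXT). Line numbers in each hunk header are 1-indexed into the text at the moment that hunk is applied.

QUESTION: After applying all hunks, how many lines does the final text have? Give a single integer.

Hunk 1: at line 3 remove [bfn,tknjx,cdpnu] add [yjnj] -> 7 lines: yftyp uqnp xufbj ceepg yjnj tpygo zwahd
Hunk 2: at line 3 remove [ceepg,yjnj,tpygo] add [holc,dteqt,bmyn] -> 7 lines: yftyp uqnp xufbj holc dteqt bmyn zwahd
Hunk 3: at line 3 remove [holc,dteqt,bmyn] add [ygu,joijy,vnn] -> 7 lines: yftyp uqnp xufbj ygu joijy vnn zwahd
Final line count: 7

Answer: 7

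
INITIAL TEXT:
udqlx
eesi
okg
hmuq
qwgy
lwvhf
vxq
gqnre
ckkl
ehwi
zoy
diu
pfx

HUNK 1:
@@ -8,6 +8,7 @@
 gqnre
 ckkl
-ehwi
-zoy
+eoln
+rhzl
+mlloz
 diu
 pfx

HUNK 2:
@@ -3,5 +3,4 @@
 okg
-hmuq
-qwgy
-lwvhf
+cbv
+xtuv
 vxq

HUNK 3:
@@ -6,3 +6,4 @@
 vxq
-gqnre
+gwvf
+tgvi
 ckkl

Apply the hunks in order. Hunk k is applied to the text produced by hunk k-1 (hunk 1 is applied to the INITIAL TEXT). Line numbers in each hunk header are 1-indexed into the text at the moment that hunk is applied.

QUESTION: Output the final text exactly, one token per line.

Hunk 1: at line 8 remove [ehwi,zoy] add [eoln,rhzl,mlloz] -> 14 lines: udqlx eesi okg hmuq qwgy lwvhf vxq gqnre ckkl eoln rhzl mlloz diu pfx
Hunk 2: at line 3 remove [hmuq,qwgy,lwvhf] add [cbv,xtuv] -> 13 lines: udqlx eesi okg cbv xtuv vxq gqnre ckkl eoln rhzl mlloz diu pfx
Hunk 3: at line 6 remove [gqnre] add [gwvf,tgvi] -> 14 lines: udqlx eesi okg cbv xtuv vxq gwvf tgvi ckkl eoln rhzl mlloz diu pfx

Answer: udqlx
eesi
okg
cbv
xtuv
vxq
gwvf
tgvi
ckkl
eoln
rhzl
mlloz
diu
pfx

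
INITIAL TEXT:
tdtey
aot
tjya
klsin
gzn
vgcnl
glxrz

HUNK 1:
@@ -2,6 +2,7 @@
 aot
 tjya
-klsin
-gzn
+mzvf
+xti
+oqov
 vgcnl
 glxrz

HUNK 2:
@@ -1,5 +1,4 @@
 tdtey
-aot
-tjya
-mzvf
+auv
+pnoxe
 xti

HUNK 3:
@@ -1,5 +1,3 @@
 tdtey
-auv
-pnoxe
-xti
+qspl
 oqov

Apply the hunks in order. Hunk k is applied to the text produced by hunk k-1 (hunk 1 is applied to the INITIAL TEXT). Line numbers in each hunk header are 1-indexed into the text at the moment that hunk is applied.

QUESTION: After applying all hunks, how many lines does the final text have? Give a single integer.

Hunk 1: at line 2 remove [klsin,gzn] add [mzvf,xti,oqov] -> 8 lines: tdtey aot tjya mzvf xti oqov vgcnl glxrz
Hunk 2: at line 1 remove [aot,tjya,mzvf] add [auv,pnoxe] -> 7 lines: tdtey auv pnoxe xti oqov vgcnl glxrz
Hunk 3: at line 1 remove [auv,pnoxe,xti] add [qspl] -> 5 lines: tdtey qspl oqov vgcnl glxrz
Final line count: 5

Answer: 5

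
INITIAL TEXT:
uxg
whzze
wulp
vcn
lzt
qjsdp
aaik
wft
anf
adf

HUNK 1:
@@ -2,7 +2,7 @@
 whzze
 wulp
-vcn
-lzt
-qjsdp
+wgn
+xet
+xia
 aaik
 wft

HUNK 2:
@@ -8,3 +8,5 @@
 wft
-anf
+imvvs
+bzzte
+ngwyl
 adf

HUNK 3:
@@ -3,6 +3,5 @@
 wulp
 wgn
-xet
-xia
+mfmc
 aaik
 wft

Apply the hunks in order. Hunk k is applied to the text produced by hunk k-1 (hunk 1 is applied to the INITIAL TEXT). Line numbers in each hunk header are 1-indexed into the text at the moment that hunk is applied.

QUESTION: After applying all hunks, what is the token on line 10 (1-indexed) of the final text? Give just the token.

Answer: ngwyl

Derivation:
Hunk 1: at line 2 remove [vcn,lzt,qjsdp] add [wgn,xet,xia] -> 10 lines: uxg whzze wulp wgn xet xia aaik wft anf adf
Hunk 2: at line 8 remove [anf] add [imvvs,bzzte,ngwyl] -> 12 lines: uxg whzze wulp wgn xet xia aaik wft imvvs bzzte ngwyl adf
Hunk 3: at line 3 remove [xet,xia] add [mfmc] -> 11 lines: uxg whzze wulp wgn mfmc aaik wft imvvs bzzte ngwyl adf
Final line 10: ngwyl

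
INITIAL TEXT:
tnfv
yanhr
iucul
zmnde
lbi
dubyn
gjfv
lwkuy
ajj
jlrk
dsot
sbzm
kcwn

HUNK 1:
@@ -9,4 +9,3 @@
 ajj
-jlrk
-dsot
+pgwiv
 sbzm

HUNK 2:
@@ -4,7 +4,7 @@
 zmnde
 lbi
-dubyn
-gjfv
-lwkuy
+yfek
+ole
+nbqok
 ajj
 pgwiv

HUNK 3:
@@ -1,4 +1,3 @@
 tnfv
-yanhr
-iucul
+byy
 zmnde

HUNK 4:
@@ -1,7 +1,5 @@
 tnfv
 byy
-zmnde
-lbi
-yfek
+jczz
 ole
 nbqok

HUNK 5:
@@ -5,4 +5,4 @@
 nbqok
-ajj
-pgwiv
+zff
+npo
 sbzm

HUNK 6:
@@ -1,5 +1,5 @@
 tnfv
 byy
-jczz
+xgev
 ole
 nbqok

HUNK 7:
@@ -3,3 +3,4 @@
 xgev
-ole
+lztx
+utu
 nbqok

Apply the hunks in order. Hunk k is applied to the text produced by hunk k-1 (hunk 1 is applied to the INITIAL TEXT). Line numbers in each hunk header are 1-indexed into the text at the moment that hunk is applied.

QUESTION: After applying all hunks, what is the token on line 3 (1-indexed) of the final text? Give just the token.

Hunk 1: at line 9 remove [jlrk,dsot] add [pgwiv] -> 12 lines: tnfv yanhr iucul zmnde lbi dubyn gjfv lwkuy ajj pgwiv sbzm kcwn
Hunk 2: at line 4 remove [dubyn,gjfv,lwkuy] add [yfek,ole,nbqok] -> 12 lines: tnfv yanhr iucul zmnde lbi yfek ole nbqok ajj pgwiv sbzm kcwn
Hunk 3: at line 1 remove [yanhr,iucul] add [byy] -> 11 lines: tnfv byy zmnde lbi yfek ole nbqok ajj pgwiv sbzm kcwn
Hunk 4: at line 1 remove [zmnde,lbi,yfek] add [jczz] -> 9 lines: tnfv byy jczz ole nbqok ajj pgwiv sbzm kcwn
Hunk 5: at line 5 remove [ajj,pgwiv] add [zff,npo] -> 9 lines: tnfv byy jczz ole nbqok zff npo sbzm kcwn
Hunk 6: at line 1 remove [jczz] add [xgev] -> 9 lines: tnfv byy xgev ole nbqok zff npo sbzm kcwn
Hunk 7: at line 3 remove [ole] add [lztx,utu] -> 10 lines: tnfv byy xgev lztx utu nbqok zff npo sbzm kcwn
Final line 3: xgev

Answer: xgev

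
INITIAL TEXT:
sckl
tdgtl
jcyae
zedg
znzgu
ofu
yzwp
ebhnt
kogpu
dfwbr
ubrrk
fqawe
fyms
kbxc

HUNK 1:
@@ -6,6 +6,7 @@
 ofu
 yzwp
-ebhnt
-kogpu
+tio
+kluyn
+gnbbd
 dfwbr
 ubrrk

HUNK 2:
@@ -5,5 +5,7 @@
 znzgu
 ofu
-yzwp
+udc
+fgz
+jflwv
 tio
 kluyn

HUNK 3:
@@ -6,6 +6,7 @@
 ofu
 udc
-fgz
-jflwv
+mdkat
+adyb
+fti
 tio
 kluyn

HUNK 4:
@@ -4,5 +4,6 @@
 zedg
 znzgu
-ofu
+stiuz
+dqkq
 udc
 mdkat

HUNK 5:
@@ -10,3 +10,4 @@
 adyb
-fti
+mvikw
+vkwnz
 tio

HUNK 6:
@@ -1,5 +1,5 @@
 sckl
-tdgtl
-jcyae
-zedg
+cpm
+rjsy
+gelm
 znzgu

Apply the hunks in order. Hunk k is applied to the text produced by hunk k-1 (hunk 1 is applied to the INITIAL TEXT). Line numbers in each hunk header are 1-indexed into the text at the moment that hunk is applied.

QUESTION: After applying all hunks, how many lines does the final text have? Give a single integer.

Answer: 20

Derivation:
Hunk 1: at line 6 remove [ebhnt,kogpu] add [tio,kluyn,gnbbd] -> 15 lines: sckl tdgtl jcyae zedg znzgu ofu yzwp tio kluyn gnbbd dfwbr ubrrk fqawe fyms kbxc
Hunk 2: at line 5 remove [yzwp] add [udc,fgz,jflwv] -> 17 lines: sckl tdgtl jcyae zedg znzgu ofu udc fgz jflwv tio kluyn gnbbd dfwbr ubrrk fqawe fyms kbxc
Hunk 3: at line 6 remove [fgz,jflwv] add [mdkat,adyb,fti] -> 18 lines: sckl tdgtl jcyae zedg znzgu ofu udc mdkat adyb fti tio kluyn gnbbd dfwbr ubrrk fqawe fyms kbxc
Hunk 4: at line 4 remove [ofu] add [stiuz,dqkq] -> 19 lines: sckl tdgtl jcyae zedg znzgu stiuz dqkq udc mdkat adyb fti tio kluyn gnbbd dfwbr ubrrk fqawe fyms kbxc
Hunk 5: at line 10 remove [fti] add [mvikw,vkwnz] -> 20 lines: sckl tdgtl jcyae zedg znzgu stiuz dqkq udc mdkat adyb mvikw vkwnz tio kluyn gnbbd dfwbr ubrrk fqawe fyms kbxc
Hunk 6: at line 1 remove [tdgtl,jcyae,zedg] add [cpm,rjsy,gelm] -> 20 lines: sckl cpm rjsy gelm znzgu stiuz dqkq udc mdkat adyb mvikw vkwnz tio kluyn gnbbd dfwbr ubrrk fqawe fyms kbxc
Final line count: 20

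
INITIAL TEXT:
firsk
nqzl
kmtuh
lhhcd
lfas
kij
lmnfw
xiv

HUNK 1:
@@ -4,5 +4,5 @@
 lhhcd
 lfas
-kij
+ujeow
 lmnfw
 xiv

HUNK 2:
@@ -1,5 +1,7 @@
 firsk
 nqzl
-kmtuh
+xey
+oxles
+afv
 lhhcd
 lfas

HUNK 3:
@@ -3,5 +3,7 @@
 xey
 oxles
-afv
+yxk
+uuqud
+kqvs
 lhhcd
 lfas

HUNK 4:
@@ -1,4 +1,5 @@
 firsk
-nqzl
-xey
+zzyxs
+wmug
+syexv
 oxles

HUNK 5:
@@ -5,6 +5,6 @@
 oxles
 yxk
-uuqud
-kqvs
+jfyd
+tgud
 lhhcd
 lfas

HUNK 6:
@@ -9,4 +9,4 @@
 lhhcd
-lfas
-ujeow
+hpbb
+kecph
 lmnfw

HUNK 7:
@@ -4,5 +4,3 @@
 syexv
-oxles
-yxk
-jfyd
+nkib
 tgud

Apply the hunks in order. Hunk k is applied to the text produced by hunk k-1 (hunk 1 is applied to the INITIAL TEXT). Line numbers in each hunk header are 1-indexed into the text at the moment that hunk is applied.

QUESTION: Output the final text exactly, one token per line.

Hunk 1: at line 4 remove [kij] add [ujeow] -> 8 lines: firsk nqzl kmtuh lhhcd lfas ujeow lmnfw xiv
Hunk 2: at line 1 remove [kmtuh] add [xey,oxles,afv] -> 10 lines: firsk nqzl xey oxles afv lhhcd lfas ujeow lmnfw xiv
Hunk 3: at line 3 remove [afv] add [yxk,uuqud,kqvs] -> 12 lines: firsk nqzl xey oxles yxk uuqud kqvs lhhcd lfas ujeow lmnfw xiv
Hunk 4: at line 1 remove [nqzl,xey] add [zzyxs,wmug,syexv] -> 13 lines: firsk zzyxs wmug syexv oxles yxk uuqud kqvs lhhcd lfas ujeow lmnfw xiv
Hunk 5: at line 5 remove [uuqud,kqvs] add [jfyd,tgud] -> 13 lines: firsk zzyxs wmug syexv oxles yxk jfyd tgud lhhcd lfas ujeow lmnfw xiv
Hunk 6: at line 9 remove [lfas,ujeow] add [hpbb,kecph] -> 13 lines: firsk zzyxs wmug syexv oxles yxk jfyd tgud lhhcd hpbb kecph lmnfw xiv
Hunk 7: at line 4 remove [oxles,yxk,jfyd] add [nkib] -> 11 lines: firsk zzyxs wmug syexv nkib tgud lhhcd hpbb kecph lmnfw xiv

Answer: firsk
zzyxs
wmug
syexv
nkib
tgud
lhhcd
hpbb
kecph
lmnfw
xiv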